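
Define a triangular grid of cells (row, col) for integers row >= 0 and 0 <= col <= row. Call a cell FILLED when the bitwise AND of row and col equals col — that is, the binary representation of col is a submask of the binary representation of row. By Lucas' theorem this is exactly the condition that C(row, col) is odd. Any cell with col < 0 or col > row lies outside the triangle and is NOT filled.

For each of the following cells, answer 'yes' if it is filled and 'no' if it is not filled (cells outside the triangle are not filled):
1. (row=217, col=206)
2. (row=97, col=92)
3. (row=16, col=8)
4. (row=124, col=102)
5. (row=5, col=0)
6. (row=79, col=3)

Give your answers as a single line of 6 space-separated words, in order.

Answer: no no no no yes yes

Derivation:
(217,206): row=0b11011001, col=0b11001110, row AND col = 0b11001000 = 200; 200 != 206 -> empty
(97,92): row=0b1100001, col=0b1011100, row AND col = 0b1000000 = 64; 64 != 92 -> empty
(16,8): row=0b10000, col=0b1000, row AND col = 0b0 = 0; 0 != 8 -> empty
(124,102): row=0b1111100, col=0b1100110, row AND col = 0b1100100 = 100; 100 != 102 -> empty
(5,0): row=0b101, col=0b0, row AND col = 0b0 = 0; 0 == 0 -> filled
(79,3): row=0b1001111, col=0b11, row AND col = 0b11 = 3; 3 == 3 -> filled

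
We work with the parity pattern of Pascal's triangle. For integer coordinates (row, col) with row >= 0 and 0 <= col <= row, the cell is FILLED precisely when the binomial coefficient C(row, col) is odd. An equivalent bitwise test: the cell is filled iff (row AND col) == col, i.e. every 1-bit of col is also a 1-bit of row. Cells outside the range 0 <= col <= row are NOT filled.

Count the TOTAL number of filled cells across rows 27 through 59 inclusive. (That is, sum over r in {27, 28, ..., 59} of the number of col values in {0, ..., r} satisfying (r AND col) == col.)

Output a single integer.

Answer: 430

Derivation:
r27=11011 pc4: +16 =16
r28=11100 pc3: +8 =24
r29=11101 pc4: +16 =40
r30=11110 pc4: +16 =56
r31=11111 pc5: +32 =88
r32=100000 pc1: +2 =90
r33=100001 pc2: +4 =94
r34=100010 pc2: +4 =98
r35=100011 pc3: +8 =106
r36=100100 pc2: +4 =110
r37=100101 pc3: +8 =118
r38=100110 pc3: +8 =126
r39=100111 pc4: +16 =142
r40=101000 pc2: +4 =146
r41=101001 pc3: +8 =154
r42=101010 pc3: +8 =162
r43=101011 pc4: +16 =178
r44=101100 pc3: +8 =186
r45=101101 pc4: +16 =202
r46=101110 pc4: +16 =218
r47=101111 pc5: +32 =250
r48=110000 pc2: +4 =254
r49=110001 pc3: +8 =262
r50=110010 pc3: +8 =270
r51=110011 pc4: +16 =286
r52=110100 pc3: +8 =294
r53=110101 pc4: +16 =310
r54=110110 pc4: +16 =326
r55=110111 pc5: +32 =358
r56=111000 pc3: +8 =366
r57=111001 pc4: +16 =382
r58=111010 pc4: +16 =398
r59=111011 pc5: +32 =430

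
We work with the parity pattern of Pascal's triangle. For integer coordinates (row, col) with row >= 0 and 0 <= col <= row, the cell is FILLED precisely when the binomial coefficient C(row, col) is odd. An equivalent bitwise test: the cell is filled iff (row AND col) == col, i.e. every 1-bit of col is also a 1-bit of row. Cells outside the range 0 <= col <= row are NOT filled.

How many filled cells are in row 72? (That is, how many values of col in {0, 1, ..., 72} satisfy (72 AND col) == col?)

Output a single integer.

72 in binary = 1001000
popcount(72) = number of 1-bits in 1001000 = 2
A col c satisfies (72 AND c) == c iff every set bit of c is also set in 72; each of the 2 set bits of 72 can independently be on or off in c.
count = 2^2 = 4

Answer: 4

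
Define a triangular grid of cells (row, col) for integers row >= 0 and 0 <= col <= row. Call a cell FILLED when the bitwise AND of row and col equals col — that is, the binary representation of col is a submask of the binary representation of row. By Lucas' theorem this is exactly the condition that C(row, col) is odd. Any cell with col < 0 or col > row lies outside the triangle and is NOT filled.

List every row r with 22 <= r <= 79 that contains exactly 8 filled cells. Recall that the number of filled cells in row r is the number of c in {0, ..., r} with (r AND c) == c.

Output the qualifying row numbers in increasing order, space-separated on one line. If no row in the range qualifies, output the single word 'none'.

Answer: 22 25 26 28 35 37 38 41 42 44 49 50 52 56 67 69 70 73 74 76

Derivation:
Row r has 2^popcount(r) filled cells, so we need popcount(r) = log2(8) = 3.
Scan r = 22..79 and keep those with exactly 3 one-bits:
r=22=10110 popcount=3 -> KEEP
r=23=10111 popcount=4 -> skip
r=24=11000 popcount=2 -> skip
r=25=11001 popcount=3 -> KEEP
r=26=11010 popcount=3 -> KEEP
r=27=11011 popcount=4 -> skip
r=28=11100 popcount=3 -> KEEP
r=29=11101 popcount=4 -> skip
r=30=11110 popcount=4 -> skip
r=31=11111 popcount=5 -> skip
r=32=100000 popcount=1 -> skip
r=33=100001 popcount=2 -> skip
r=34=100010 popcount=2 -> skip
r=35=100011 popcount=3 -> KEEP
r=36=100100 popcount=2 -> skip
r=37=100101 popcount=3 -> KEEP
r=38=100110 popcount=3 -> KEEP
r=39=100111 popcount=4 -> skip
r=40=101000 popcount=2 -> skip
r=41=101001 popcount=3 -> KEEP
r=42=101010 popcount=3 -> KEEP
r=43=101011 popcount=4 -> skip
r=44=101100 popcount=3 -> KEEP
r=45=101101 popcount=4 -> skip
r=46=101110 popcount=4 -> skip
r=47=101111 popcount=5 -> skip
r=48=110000 popcount=2 -> skip
r=49=110001 popcount=3 -> KEEP
r=50=110010 popcount=3 -> KEEP
r=51=110011 popcount=4 -> skip
r=52=110100 popcount=3 -> KEEP
r=53=110101 popcount=4 -> skip
r=54=110110 popcount=4 -> skip
r=55=110111 popcount=5 -> skip
r=56=111000 popcount=3 -> KEEP
r=57=111001 popcount=4 -> skip
r=58=111010 popcount=4 -> skip
r=59=111011 popcount=5 -> skip
r=60=111100 popcount=4 -> skip
r=61=111101 popcount=5 -> skip
r=62=111110 popcount=5 -> skip
r=63=111111 popcount=6 -> skip
r=64=1000000 popcount=1 -> skip
r=65=1000001 popcount=2 -> skip
r=66=1000010 popcount=2 -> skip
r=67=1000011 popcount=3 -> KEEP
r=68=1000100 popcount=2 -> skip
r=69=1000101 popcount=3 -> KEEP
r=70=1000110 popcount=3 -> KEEP
r=71=1000111 popcount=4 -> skip
r=72=1001000 popcount=2 -> skip
r=73=1001001 popcount=3 -> KEEP
r=74=1001010 popcount=3 -> KEEP
r=75=1001011 popcount=4 -> skip
r=76=1001100 popcount=3 -> KEEP
r=77=1001101 popcount=4 -> skip
r=78=1001110 popcount=4 -> skip
r=79=1001111 popcount=5 -> skip
Kept rows: 22 25 26 28 35 37 38 41 42 44 49 50 52 56 67 69 70 73 74 76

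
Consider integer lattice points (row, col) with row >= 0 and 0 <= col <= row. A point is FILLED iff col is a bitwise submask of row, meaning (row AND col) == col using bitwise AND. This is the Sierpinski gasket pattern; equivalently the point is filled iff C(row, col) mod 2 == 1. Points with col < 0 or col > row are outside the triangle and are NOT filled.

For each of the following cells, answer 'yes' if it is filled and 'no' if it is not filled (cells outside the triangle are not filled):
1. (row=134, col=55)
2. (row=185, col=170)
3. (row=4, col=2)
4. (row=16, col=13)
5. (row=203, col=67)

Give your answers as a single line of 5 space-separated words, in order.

Answer: no no no no yes

Derivation:
(134,55): row=0b10000110, col=0b110111, row AND col = 0b110 = 6; 6 != 55 -> empty
(185,170): row=0b10111001, col=0b10101010, row AND col = 0b10101000 = 168; 168 != 170 -> empty
(4,2): row=0b100, col=0b10, row AND col = 0b0 = 0; 0 != 2 -> empty
(16,13): row=0b10000, col=0b1101, row AND col = 0b0 = 0; 0 != 13 -> empty
(203,67): row=0b11001011, col=0b1000011, row AND col = 0b1000011 = 67; 67 == 67 -> filled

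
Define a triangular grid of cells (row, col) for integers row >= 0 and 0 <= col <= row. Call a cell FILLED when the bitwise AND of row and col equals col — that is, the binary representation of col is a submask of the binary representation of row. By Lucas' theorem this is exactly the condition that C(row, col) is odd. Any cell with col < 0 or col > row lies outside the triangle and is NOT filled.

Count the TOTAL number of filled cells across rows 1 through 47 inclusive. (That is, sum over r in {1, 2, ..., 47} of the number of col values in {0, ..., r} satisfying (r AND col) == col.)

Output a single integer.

r1=1 pc1: +2 =2
r2=10 pc1: +2 =4
r3=11 pc2: +4 =8
r4=100 pc1: +2 =10
r5=101 pc2: +4 =14
r6=110 pc2: +4 =18
r7=111 pc3: +8 =26
r8=1000 pc1: +2 =28
r9=1001 pc2: +4 =32
r10=1010 pc2: +4 =36
r11=1011 pc3: +8 =44
r12=1100 pc2: +4 =48
r13=1101 pc3: +8 =56
r14=1110 pc3: +8 =64
r15=1111 pc4: +16 =80
r16=10000 pc1: +2 =82
r17=10001 pc2: +4 =86
r18=10010 pc2: +4 =90
r19=10011 pc3: +8 =98
r20=10100 pc2: +4 =102
r21=10101 pc3: +8 =110
r22=10110 pc3: +8 =118
r23=10111 pc4: +16 =134
r24=11000 pc2: +4 =138
r25=11001 pc3: +8 =146
r26=11010 pc3: +8 =154
r27=11011 pc4: +16 =170
r28=11100 pc3: +8 =178
r29=11101 pc4: +16 =194
r30=11110 pc4: +16 =210
r31=11111 pc5: +32 =242
r32=100000 pc1: +2 =244
r33=100001 pc2: +4 =248
r34=100010 pc2: +4 =252
r35=100011 pc3: +8 =260
r36=100100 pc2: +4 =264
r37=100101 pc3: +8 =272
r38=100110 pc3: +8 =280
r39=100111 pc4: +16 =296
r40=101000 pc2: +4 =300
r41=101001 pc3: +8 =308
r42=101010 pc3: +8 =316
r43=101011 pc4: +16 =332
r44=101100 pc3: +8 =340
r45=101101 pc4: +16 =356
r46=101110 pc4: +16 =372
r47=101111 pc5: +32 =404

Answer: 404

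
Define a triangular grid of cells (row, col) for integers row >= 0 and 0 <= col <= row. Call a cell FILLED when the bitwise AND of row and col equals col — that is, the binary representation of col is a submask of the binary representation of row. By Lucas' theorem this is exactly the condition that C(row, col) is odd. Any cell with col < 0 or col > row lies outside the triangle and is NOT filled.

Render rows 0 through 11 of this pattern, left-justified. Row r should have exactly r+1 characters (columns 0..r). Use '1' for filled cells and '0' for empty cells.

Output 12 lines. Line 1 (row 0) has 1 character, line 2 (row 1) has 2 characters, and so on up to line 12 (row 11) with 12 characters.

Answer: 1
11
101
1111
10001
110011
1010101
11111111
100000001
1100000011
10100000101
111100001111

Derivation:
r0=0: 1
r1=1: 11
r2=10: 101
r3=11: 1111
r4=100: 10001
r5=101: 110011
r6=110: 1010101
r7=111: 11111111
r8=1000: 100000001
r9=1001: 1100000011
r10=1010: 10100000101
r11=1011: 111100001111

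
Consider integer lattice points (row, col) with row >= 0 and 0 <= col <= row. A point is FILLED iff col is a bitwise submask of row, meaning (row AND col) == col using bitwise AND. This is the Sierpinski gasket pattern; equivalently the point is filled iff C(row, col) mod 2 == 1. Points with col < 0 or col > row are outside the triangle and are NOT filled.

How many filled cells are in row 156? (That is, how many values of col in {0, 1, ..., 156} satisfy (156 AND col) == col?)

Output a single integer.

Answer: 16

Derivation:
156 in binary = 10011100
popcount(156) = number of 1-bits in 10011100 = 4
A col c satisfies (156 AND c) == c iff every set bit of c is also set in 156; each of the 4 set bits of 156 can independently be on or off in c.
count = 2^4 = 16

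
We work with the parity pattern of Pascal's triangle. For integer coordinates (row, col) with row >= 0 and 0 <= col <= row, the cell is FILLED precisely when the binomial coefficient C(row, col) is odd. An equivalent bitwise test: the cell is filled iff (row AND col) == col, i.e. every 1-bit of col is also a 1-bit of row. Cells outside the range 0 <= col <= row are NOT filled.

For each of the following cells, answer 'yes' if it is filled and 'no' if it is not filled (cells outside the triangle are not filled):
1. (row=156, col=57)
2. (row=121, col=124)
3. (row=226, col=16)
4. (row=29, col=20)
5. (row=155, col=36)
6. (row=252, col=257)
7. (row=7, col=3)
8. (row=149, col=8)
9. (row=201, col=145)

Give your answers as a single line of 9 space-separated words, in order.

Answer: no no no yes no no yes no no

Derivation:
(156,57): row=0b10011100, col=0b111001, row AND col = 0b11000 = 24; 24 != 57 -> empty
(121,124): col outside [0, 121] -> not filled
(226,16): row=0b11100010, col=0b10000, row AND col = 0b0 = 0; 0 != 16 -> empty
(29,20): row=0b11101, col=0b10100, row AND col = 0b10100 = 20; 20 == 20 -> filled
(155,36): row=0b10011011, col=0b100100, row AND col = 0b0 = 0; 0 != 36 -> empty
(252,257): col outside [0, 252] -> not filled
(7,3): row=0b111, col=0b11, row AND col = 0b11 = 3; 3 == 3 -> filled
(149,8): row=0b10010101, col=0b1000, row AND col = 0b0 = 0; 0 != 8 -> empty
(201,145): row=0b11001001, col=0b10010001, row AND col = 0b10000001 = 129; 129 != 145 -> empty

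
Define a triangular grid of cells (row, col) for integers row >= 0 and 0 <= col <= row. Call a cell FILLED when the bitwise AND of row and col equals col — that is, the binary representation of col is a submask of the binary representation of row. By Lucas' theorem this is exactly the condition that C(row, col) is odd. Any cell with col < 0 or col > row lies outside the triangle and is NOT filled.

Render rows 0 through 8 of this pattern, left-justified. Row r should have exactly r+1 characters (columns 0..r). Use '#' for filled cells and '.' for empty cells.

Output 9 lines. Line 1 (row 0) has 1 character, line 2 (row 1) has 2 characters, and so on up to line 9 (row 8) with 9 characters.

Answer: #
##
#.#
####
#...#
##..##
#.#.#.#
########
#.......#

Derivation:
r0=0: #
r1=1: ##
r2=10: #.#
r3=11: ####
r4=100: #...#
r5=101: ##..##
r6=110: #.#.#.#
r7=111: ########
r8=1000: #.......#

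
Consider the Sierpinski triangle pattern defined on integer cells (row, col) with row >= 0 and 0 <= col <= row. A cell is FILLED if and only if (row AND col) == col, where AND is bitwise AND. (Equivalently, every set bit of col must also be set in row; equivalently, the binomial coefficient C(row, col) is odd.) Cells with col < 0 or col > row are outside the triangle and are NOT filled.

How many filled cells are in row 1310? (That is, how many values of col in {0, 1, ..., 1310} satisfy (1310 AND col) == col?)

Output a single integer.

Answer: 64

Derivation:
1310 in binary = 10100011110
popcount(1310) = number of 1-bits in 10100011110 = 6
A col c satisfies (1310 AND c) == c iff every set bit of c is also set in 1310; each of the 6 set bits of 1310 can independently be on or off in c.
count = 2^6 = 64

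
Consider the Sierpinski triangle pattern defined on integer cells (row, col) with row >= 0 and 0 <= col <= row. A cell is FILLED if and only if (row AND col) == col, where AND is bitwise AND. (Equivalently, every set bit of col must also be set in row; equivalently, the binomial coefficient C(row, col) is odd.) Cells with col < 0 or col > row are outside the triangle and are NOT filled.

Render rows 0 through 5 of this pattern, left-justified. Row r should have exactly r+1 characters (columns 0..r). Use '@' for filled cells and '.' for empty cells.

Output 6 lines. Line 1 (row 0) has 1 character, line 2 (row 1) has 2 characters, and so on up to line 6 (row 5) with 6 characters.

r0=0: @
r1=1: @@
r2=10: @.@
r3=11: @@@@
r4=100: @...@
r5=101: @@..@@

Answer: @
@@
@.@
@@@@
@...@
@@..@@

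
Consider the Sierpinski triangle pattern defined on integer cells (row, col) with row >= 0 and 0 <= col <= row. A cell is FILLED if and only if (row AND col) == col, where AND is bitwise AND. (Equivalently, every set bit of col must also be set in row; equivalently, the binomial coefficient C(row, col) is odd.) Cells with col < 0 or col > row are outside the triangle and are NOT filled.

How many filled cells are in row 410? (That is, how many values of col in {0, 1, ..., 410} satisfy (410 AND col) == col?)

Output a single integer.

Answer: 32

Derivation:
410 in binary = 110011010
popcount(410) = number of 1-bits in 110011010 = 5
A col c satisfies (410 AND c) == c iff every set bit of c is also set in 410; each of the 5 set bits of 410 can independently be on or off in c.
count = 2^5 = 32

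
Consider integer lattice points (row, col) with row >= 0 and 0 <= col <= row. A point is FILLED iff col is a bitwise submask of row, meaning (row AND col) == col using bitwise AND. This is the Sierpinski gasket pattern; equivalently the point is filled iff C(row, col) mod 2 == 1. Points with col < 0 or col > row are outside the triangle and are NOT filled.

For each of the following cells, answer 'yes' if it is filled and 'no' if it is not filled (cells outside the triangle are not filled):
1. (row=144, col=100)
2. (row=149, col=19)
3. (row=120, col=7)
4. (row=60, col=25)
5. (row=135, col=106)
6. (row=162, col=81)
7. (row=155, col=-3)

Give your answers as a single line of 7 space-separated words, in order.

(144,100): row=0b10010000, col=0b1100100, row AND col = 0b0 = 0; 0 != 100 -> empty
(149,19): row=0b10010101, col=0b10011, row AND col = 0b10001 = 17; 17 != 19 -> empty
(120,7): row=0b1111000, col=0b111, row AND col = 0b0 = 0; 0 != 7 -> empty
(60,25): row=0b111100, col=0b11001, row AND col = 0b11000 = 24; 24 != 25 -> empty
(135,106): row=0b10000111, col=0b1101010, row AND col = 0b10 = 2; 2 != 106 -> empty
(162,81): row=0b10100010, col=0b1010001, row AND col = 0b0 = 0; 0 != 81 -> empty
(155,-3): col outside [0, 155] -> not filled

Answer: no no no no no no no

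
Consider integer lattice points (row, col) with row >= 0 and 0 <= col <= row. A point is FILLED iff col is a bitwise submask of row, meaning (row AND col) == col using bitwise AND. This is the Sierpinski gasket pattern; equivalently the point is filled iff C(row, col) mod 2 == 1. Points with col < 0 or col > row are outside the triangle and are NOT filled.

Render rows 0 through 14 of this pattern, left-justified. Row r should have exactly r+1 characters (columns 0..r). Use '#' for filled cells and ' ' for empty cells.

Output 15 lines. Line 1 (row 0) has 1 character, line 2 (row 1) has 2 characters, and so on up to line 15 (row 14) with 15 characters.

Answer: #
##
# #
####
#   #
##  ##
# # # #
########
#       #
##      ##
# #     # #
####    ####
#   #   #   #
##  ##  ##  ##
# # # # # # # #

Derivation:
r0=0: #
r1=1: ##
r2=10: # #
r3=11: ####
r4=100: #   #
r5=101: ##  ##
r6=110: # # # #
r7=111: ########
r8=1000: #       #
r9=1001: ##      ##
r10=1010: # #     # #
r11=1011: ####    ####
r12=1100: #   #   #   #
r13=1101: ##  ##  ##  ##
r14=1110: # # # # # # # #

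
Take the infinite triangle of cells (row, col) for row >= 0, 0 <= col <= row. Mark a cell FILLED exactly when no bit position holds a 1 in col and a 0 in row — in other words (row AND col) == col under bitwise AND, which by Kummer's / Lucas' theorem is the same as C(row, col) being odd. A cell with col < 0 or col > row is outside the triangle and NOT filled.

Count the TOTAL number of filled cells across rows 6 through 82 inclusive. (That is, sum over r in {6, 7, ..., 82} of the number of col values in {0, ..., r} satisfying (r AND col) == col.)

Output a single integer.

Answer: 896

Derivation:
r6=110 pc2: +4 =4
r7=111 pc3: +8 =12
r8=1000 pc1: +2 =14
r9=1001 pc2: +4 =18
r10=1010 pc2: +4 =22
r11=1011 pc3: +8 =30
r12=1100 pc2: +4 =34
r13=1101 pc3: +8 =42
r14=1110 pc3: +8 =50
r15=1111 pc4: +16 =66
r16=10000 pc1: +2 =68
r17=10001 pc2: +4 =72
r18=10010 pc2: +4 =76
r19=10011 pc3: +8 =84
r20=10100 pc2: +4 =88
r21=10101 pc3: +8 =96
r22=10110 pc3: +8 =104
r23=10111 pc4: +16 =120
r24=11000 pc2: +4 =124
r25=11001 pc3: +8 =132
r26=11010 pc3: +8 =140
r27=11011 pc4: +16 =156
r28=11100 pc3: +8 =164
r29=11101 pc4: +16 =180
r30=11110 pc4: +16 =196
r31=11111 pc5: +32 =228
r32=100000 pc1: +2 =230
r33=100001 pc2: +4 =234
r34=100010 pc2: +4 =238
r35=100011 pc3: +8 =246
r36=100100 pc2: +4 =250
r37=100101 pc3: +8 =258
r38=100110 pc3: +8 =266
r39=100111 pc4: +16 =282
r40=101000 pc2: +4 =286
r41=101001 pc3: +8 =294
r42=101010 pc3: +8 =302
r43=101011 pc4: +16 =318
r44=101100 pc3: +8 =326
r45=101101 pc4: +16 =342
r46=101110 pc4: +16 =358
r47=101111 pc5: +32 =390
r48=110000 pc2: +4 =394
r49=110001 pc3: +8 =402
r50=110010 pc3: +8 =410
r51=110011 pc4: +16 =426
r52=110100 pc3: +8 =434
r53=110101 pc4: +16 =450
r54=110110 pc4: +16 =466
r55=110111 pc5: +32 =498
r56=111000 pc3: +8 =506
r57=111001 pc4: +16 =522
r58=111010 pc4: +16 =538
r59=111011 pc5: +32 =570
r60=111100 pc4: +16 =586
r61=111101 pc5: +32 =618
r62=111110 pc5: +32 =650
r63=111111 pc6: +64 =714
r64=1000000 pc1: +2 =716
r65=1000001 pc2: +4 =720
r66=1000010 pc2: +4 =724
r67=1000011 pc3: +8 =732
r68=1000100 pc2: +4 =736
r69=1000101 pc3: +8 =744
r70=1000110 pc3: +8 =752
r71=1000111 pc4: +16 =768
r72=1001000 pc2: +4 =772
r73=1001001 pc3: +8 =780
r74=1001010 pc3: +8 =788
r75=1001011 pc4: +16 =804
r76=1001100 pc3: +8 =812
r77=1001101 pc4: +16 =828
r78=1001110 pc4: +16 =844
r79=1001111 pc5: +32 =876
r80=1010000 pc2: +4 =880
r81=1010001 pc3: +8 =888
r82=1010010 pc3: +8 =896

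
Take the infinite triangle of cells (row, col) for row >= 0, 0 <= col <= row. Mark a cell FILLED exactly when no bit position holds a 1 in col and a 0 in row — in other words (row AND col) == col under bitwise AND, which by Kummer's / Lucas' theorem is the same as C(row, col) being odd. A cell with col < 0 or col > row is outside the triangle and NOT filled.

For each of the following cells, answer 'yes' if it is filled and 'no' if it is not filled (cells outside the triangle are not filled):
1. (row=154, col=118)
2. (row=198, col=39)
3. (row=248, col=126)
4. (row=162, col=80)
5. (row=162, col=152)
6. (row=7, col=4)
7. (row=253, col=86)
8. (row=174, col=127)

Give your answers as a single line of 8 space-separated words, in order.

Answer: no no no no no yes no no

Derivation:
(154,118): row=0b10011010, col=0b1110110, row AND col = 0b10010 = 18; 18 != 118 -> empty
(198,39): row=0b11000110, col=0b100111, row AND col = 0b110 = 6; 6 != 39 -> empty
(248,126): row=0b11111000, col=0b1111110, row AND col = 0b1111000 = 120; 120 != 126 -> empty
(162,80): row=0b10100010, col=0b1010000, row AND col = 0b0 = 0; 0 != 80 -> empty
(162,152): row=0b10100010, col=0b10011000, row AND col = 0b10000000 = 128; 128 != 152 -> empty
(7,4): row=0b111, col=0b100, row AND col = 0b100 = 4; 4 == 4 -> filled
(253,86): row=0b11111101, col=0b1010110, row AND col = 0b1010100 = 84; 84 != 86 -> empty
(174,127): row=0b10101110, col=0b1111111, row AND col = 0b101110 = 46; 46 != 127 -> empty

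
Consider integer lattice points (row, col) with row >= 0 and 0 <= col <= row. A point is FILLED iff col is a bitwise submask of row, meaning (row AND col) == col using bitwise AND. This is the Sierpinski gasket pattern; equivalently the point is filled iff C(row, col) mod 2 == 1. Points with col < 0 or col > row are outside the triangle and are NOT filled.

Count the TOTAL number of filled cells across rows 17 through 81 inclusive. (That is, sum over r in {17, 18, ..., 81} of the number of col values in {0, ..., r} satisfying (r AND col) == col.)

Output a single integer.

r17=10001 pc2: +4 =4
r18=10010 pc2: +4 =8
r19=10011 pc3: +8 =16
r20=10100 pc2: +4 =20
r21=10101 pc3: +8 =28
r22=10110 pc3: +8 =36
r23=10111 pc4: +16 =52
r24=11000 pc2: +4 =56
r25=11001 pc3: +8 =64
r26=11010 pc3: +8 =72
r27=11011 pc4: +16 =88
r28=11100 pc3: +8 =96
r29=11101 pc4: +16 =112
r30=11110 pc4: +16 =128
r31=11111 pc5: +32 =160
r32=100000 pc1: +2 =162
r33=100001 pc2: +4 =166
r34=100010 pc2: +4 =170
r35=100011 pc3: +8 =178
r36=100100 pc2: +4 =182
r37=100101 pc3: +8 =190
r38=100110 pc3: +8 =198
r39=100111 pc4: +16 =214
r40=101000 pc2: +4 =218
r41=101001 pc3: +8 =226
r42=101010 pc3: +8 =234
r43=101011 pc4: +16 =250
r44=101100 pc3: +8 =258
r45=101101 pc4: +16 =274
r46=101110 pc4: +16 =290
r47=101111 pc5: +32 =322
r48=110000 pc2: +4 =326
r49=110001 pc3: +8 =334
r50=110010 pc3: +8 =342
r51=110011 pc4: +16 =358
r52=110100 pc3: +8 =366
r53=110101 pc4: +16 =382
r54=110110 pc4: +16 =398
r55=110111 pc5: +32 =430
r56=111000 pc3: +8 =438
r57=111001 pc4: +16 =454
r58=111010 pc4: +16 =470
r59=111011 pc5: +32 =502
r60=111100 pc4: +16 =518
r61=111101 pc5: +32 =550
r62=111110 pc5: +32 =582
r63=111111 pc6: +64 =646
r64=1000000 pc1: +2 =648
r65=1000001 pc2: +4 =652
r66=1000010 pc2: +4 =656
r67=1000011 pc3: +8 =664
r68=1000100 pc2: +4 =668
r69=1000101 pc3: +8 =676
r70=1000110 pc3: +8 =684
r71=1000111 pc4: +16 =700
r72=1001000 pc2: +4 =704
r73=1001001 pc3: +8 =712
r74=1001010 pc3: +8 =720
r75=1001011 pc4: +16 =736
r76=1001100 pc3: +8 =744
r77=1001101 pc4: +16 =760
r78=1001110 pc4: +16 =776
r79=1001111 pc5: +32 =808
r80=1010000 pc2: +4 =812
r81=1010001 pc3: +8 =820

Answer: 820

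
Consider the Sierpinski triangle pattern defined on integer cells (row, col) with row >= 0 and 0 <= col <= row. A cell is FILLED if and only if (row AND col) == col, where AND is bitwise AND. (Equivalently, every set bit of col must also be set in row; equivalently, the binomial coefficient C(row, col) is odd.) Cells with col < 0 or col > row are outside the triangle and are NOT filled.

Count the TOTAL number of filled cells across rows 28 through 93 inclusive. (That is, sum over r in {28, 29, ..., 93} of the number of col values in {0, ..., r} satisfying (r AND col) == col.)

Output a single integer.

r28=11100 pc3: +8 =8
r29=11101 pc4: +16 =24
r30=11110 pc4: +16 =40
r31=11111 pc5: +32 =72
r32=100000 pc1: +2 =74
r33=100001 pc2: +4 =78
r34=100010 pc2: +4 =82
r35=100011 pc3: +8 =90
r36=100100 pc2: +4 =94
r37=100101 pc3: +8 =102
r38=100110 pc3: +8 =110
r39=100111 pc4: +16 =126
r40=101000 pc2: +4 =130
r41=101001 pc3: +8 =138
r42=101010 pc3: +8 =146
r43=101011 pc4: +16 =162
r44=101100 pc3: +8 =170
r45=101101 pc4: +16 =186
r46=101110 pc4: +16 =202
r47=101111 pc5: +32 =234
r48=110000 pc2: +4 =238
r49=110001 pc3: +8 =246
r50=110010 pc3: +8 =254
r51=110011 pc4: +16 =270
r52=110100 pc3: +8 =278
r53=110101 pc4: +16 =294
r54=110110 pc4: +16 =310
r55=110111 pc5: +32 =342
r56=111000 pc3: +8 =350
r57=111001 pc4: +16 =366
r58=111010 pc4: +16 =382
r59=111011 pc5: +32 =414
r60=111100 pc4: +16 =430
r61=111101 pc5: +32 =462
r62=111110 pc5: +32 =494
r63=111111 pc6: +64 =558
r64=1000000 pc1: +2 =560
r65=1000001 pc2: +4 =564
r66=1000010 pc2: +4 =568
r67=1000011 pc3: +8 =576
r68=1000100 pc2: +4 =580
r69=1000101 pc3: +8 =588
r70=1000110 pc3: +8 =596
r71=1000111 pc4: +16 =612
r72=1001000 pc2: +4 =616
r73=1001001 pc3: +8 =624
r74=1001010 pc3: +8 =632
r75=1001011 pc4: +16 =648
r76=1001100 pc3: +8 =656
r77=1001101 pc4: +16 =672
r78=1001110 pc4: +16 =688
r79=1001111 pc5: +32 =720
r80=1010000 pc2: +4 =724
r81=1010001 pc3: +8 =732
r82=1010010 pc3: +8 =740
r83=1010011 pc4: +16 =756
r84=1010100 pc3: +8 =764
r85=1010101 pc4: +16 =780
r86=1010110 pc4: +16 =796
r87=1010111 pc5: +32 =828
r88=1011000 pc3: +8 =836
r89=1011001 pc4: +16 =852
r90=1011010 pc4: +16 =868
r91=1011011 pc5: +32 =900
r92=1011100 pc4: +16 =916
r93=1011101 pc5: +32 =948

Answer: 948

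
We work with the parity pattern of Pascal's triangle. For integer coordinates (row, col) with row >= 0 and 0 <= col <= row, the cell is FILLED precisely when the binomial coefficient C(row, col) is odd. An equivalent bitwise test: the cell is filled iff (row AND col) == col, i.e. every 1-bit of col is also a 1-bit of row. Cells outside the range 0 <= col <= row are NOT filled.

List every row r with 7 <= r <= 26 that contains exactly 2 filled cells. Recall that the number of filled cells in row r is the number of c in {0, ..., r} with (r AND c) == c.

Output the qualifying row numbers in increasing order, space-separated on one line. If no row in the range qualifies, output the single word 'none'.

Row r has 2^popcount(r) filled cells, so we need popcount(r) = log2(2) = 1.
Scan r = 7..26 and keep those with exactly 1 one-bits:
r=7=111 popcount=3 -> skip
r=8=1000 popcount=1 -> KEEP
r=9=1001 popcount=2 -> skip
r=10=1010 popcount=2 -> skip
r=11=1011 popcount=3 -> skip
r=12=1100 popcount=2 -> skip
r=13=1101 popcount=3 -> skip
r=14=1110 popcount=3 -> skip
r=15=1111 popcount=4 -> skip
r=16=10000 popcount=1 -> KEEP
r=17=10001 popcount=2 -> skip
r=18=10010 popcount=2 -> skip
r=19=10011 popcount=3 -> skip
r=20=10100 popcount=2 -> skip
r=21=10101 popcount=3 -> skip
r=22=10110 popcount=3 -> skip
r=23=10111 popcount=4 -> skip
r=24=11000 popcount=2 -> skip
r=25=11001 popcount=3 -> skip
r=26=11010 popcount=3 -> skip
Kept rows: 8 16

Answer: 8 16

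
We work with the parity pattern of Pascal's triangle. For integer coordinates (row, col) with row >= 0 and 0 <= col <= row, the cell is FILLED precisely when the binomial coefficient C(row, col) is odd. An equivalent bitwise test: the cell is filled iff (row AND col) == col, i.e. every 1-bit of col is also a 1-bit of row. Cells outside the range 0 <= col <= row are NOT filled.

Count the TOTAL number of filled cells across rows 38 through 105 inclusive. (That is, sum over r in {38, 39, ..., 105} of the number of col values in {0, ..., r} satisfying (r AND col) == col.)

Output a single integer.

r38=100110 pc3: +8 =8
r39=100111 pc4: +16 =24
r40=101000 pc2: +4 =28
r41=101001 pc3: +8 =36
r42=101010 pc3: +8 =44
r43=101011 pc4: +16 =60
r44=101100 pc3: +8 =68
r45=101101 pc4: +16 =84
r46=101110 pc4: +16 =100
r47=101111 pc5: +32 =132
r48=110000 pc2: +4 =136
r49=110001 pc3: +8 =144
r50=110010 pc3: +8 =152
r51=110011 pc4: +16 =168
r52=110100 pc3: +8 =176
r53=110101 pc4: +16 =192
r54=110110 pc4: +16 =208
r55=110111 pc5: +32 =240
r56=111000 pc3: +8 =248
r57=111001 pc4: +16 =264
r58=111010 pc4: +16 =280
r59=111011 pc5: +32 =312
r60=111100 pc4: +16 =328
r61=111101 pc5: +32 =360
r62=111110 pc5: +32 =392
r63=111111 pc6: +64 =456
r64=1000000 pc1: +2 =458
r65=1000001 pc2: +4 =462
r66=1000010 pc2: +4 =466
r67=1000011 pc3: +8 =474
r68=1000100 pc2: +4 =478
r69=1000101 pc3: +8 =486
r70=1000110 pc3: +8 =494
r71=1000111 pc4: +16 =510
r72=1001000 pc2: +4 =514
r73=1001001 pc3: +8 =522
r74=1001010 pc3: +8 =530
r75=1001011 pc4: +16 =546
r76=1001100 pc3: +8 =554
r77=1001101 pc4: +16 =570
r78=1001110 pc4: +16 =586
r79=1001111 pc5: +32 =618
r80=1010000 pc2: +4 =622
r81=1010001 pc3: +8 =630
r82=1010010 pc3: +8 =638
r83=1010011 pc4: +16 =654
r84=1010100 pc3: +8 =662
r85=1010101 pc4: +16 =678
r86=1010110 pc4: +16 =694
r87=1010111 pc5: +32 =726
r88=1011000 pc3: +8 =734
r89=1011001 pc4: +16 =750
r90=1011010 pc4: +16 =766
r91=1011011 pc5: +32 =798
r92=1011100 pc4: +16 =814
r93=1011101 pc5: +32 =846
r94=1011110 pc5: +32 =878
r95=1011111 pc6: +64 =942
r96=1100000 pc2: +4 =946
r97=1100001 pc3: +8 =954
r98=1100010 pc3: +8 =962
r99=1100011 pc4: +16 =978
r100=1100100 pc3: +8 =986
r101=1100101 pc4: +16 =1002
r102=1100110 pc4: +16 =1018
r103=1100111 pc5: +32 =1050
r104=1101000 pc3: +8 =1058
r105=1101001 pc4: +16 =1074

Answer: 1074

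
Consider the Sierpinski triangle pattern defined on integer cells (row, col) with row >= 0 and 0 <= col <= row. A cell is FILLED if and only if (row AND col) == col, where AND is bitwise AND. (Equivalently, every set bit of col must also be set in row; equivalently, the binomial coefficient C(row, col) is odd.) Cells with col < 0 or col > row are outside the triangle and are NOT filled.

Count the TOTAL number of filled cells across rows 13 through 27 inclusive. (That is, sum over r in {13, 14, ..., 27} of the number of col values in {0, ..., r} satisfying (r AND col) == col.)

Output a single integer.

Answer: 122

Derivation:
r13=1101 pc3: +8 =8
r14=1110 pc3: +8 =16
r15=1111 pc4: +16 =32
r16=10000 pc1: +2 =34
r17=10001 pc2: +4 =38
r18=10010 pc2: +4 =42
r19=10011 pc3: +8 =50
r20=10100 pc2: +4 =54
r21=10101 pc3: +8 =62
r22=10110 pc3: +8 =70
r23=10111 pc4: +16 =86
r24=11000 pc2: +4 =90
r25=11001 pc3: +8 =98
r26=11010 pc3: +8 =106
r27=11011 pc4: +16 =122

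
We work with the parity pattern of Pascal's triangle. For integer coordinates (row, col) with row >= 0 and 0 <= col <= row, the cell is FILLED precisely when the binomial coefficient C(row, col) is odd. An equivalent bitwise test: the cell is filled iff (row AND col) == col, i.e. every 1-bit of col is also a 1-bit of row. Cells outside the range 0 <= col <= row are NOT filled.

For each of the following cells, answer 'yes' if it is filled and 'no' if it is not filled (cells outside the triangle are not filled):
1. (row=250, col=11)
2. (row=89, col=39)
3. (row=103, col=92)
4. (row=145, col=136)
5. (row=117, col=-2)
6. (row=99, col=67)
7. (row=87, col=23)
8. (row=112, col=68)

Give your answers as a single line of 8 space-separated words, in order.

Answer: no no no no no yes yes no

Derivation:
(250,11): row=0b11111010, col=0b1011, row AND col = 0b1010 = 10; 10 != 11 -> empty
(89,39): row=0b1011001, col=0b100111, row AND col = 0b1 = 1; 1 != 39 -> empty
(103,92): row=0b1100111, col=0b1011100, row AND col = 0b1000100 = 68; 68 != 92 -> empty
(145,136): row=0b10010001, col=0b10001000, row AND col = 0b10000000 = 128; 128 != 136 -> empty
(117,-2): col outside [0, 117] -> not filled
(99,67): row=0b1100011, col=0b1000011, row AND col = 0b1000011 = 67; 67 == 67 -> filled
(87,23): row=0b1010111, col=0b10111, row AND col = 0b10111 = 23; 23 == 23 -> filled
(112,68): row=0b1110000, col=0b1000100, row AND col = 0b1000000 = 64; 64 != 68 -> empty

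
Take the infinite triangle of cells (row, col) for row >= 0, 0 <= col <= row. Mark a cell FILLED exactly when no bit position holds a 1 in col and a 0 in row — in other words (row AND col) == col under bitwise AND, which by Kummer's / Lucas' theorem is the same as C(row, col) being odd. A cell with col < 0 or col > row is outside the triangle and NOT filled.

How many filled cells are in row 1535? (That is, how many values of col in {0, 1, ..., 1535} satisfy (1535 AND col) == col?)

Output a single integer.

Answer: 1024

Derivation:
1535 in binary = 10111111111
popcount(1535) = number of 1-bits in 10111111111 = 10
A col c satisfies (1535 AND c) == c iff every set bit of c is also set in 1535; each of the 10 set bits of 1535 can independently be on or off in c.
count = 2^10 = 1024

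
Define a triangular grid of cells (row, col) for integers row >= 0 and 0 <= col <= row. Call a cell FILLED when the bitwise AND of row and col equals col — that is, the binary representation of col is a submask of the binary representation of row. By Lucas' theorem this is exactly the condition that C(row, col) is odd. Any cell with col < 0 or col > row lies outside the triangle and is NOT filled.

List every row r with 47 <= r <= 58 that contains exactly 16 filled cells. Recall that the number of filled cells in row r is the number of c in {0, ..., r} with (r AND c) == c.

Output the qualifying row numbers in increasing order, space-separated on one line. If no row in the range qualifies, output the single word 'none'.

Answer: 51 53 54 57 58

Derivation:
Row r has 2^popcount(r) filled cells, so we need popcount(r) = log2(16) = 4.
Scan r = 47..58 and keep those with exactly 4 one-bits:
r=47=101111 popcount=5 -> skip
r=48=110000 popcount=2 -> skip
r=49=110001 popcount=3 -> skip
r=50=110010 popcount=3 -> skip
r=51=110011 popcount=4 -> KEEP
r=52=110100 popcount=3 -> skip
r=53=110101 popcount=4 -> KEEP
r=54=110110 popcount=4 -> KEEP
r=55=110111 popcount=5 -> skip
r=56=111000 popcount=3 -> skip
r=57=111001 popcount=4 -> KEEP
r=58=111010 popcount=4 -> KEEP
Kept rows: 51 53 54 57 58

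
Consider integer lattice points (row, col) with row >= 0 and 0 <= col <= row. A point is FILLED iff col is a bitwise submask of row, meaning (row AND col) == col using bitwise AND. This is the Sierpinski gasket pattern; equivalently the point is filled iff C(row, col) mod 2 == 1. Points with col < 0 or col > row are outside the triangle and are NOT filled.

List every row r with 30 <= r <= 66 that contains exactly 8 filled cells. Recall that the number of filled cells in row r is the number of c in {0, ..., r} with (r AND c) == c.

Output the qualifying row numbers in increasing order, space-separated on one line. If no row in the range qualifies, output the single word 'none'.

Row r has 2^popcount(r) filled cells, so we need popcount(r) = log2(8) = 3.
Scan r = 30..66 and keep those with exactly 3 one-bits:
r=30=11110 popcount=4 -> skip
r=31=11111 popcount=5 -> skip
r=32=100000 popcount=1 -> skip
r=33=100001 popcount=2 -> skip
r=34=100010 popcount=2 -> skip
r=35=100011 popcount=3 -> KEEP
r=36=100100 popcount=2 -> skip
r=37=100101 popcount=3 -> KEEP
r=38=100110 popcount=3 -> KEEP
r=39=100111 popcount=4 -> skip
r=40=101000 popcount=2 -> skip
r=41=101001 popcount=3 -> KEEP
r=42=101010 popcount=3 -> KEEP
r=43=101011 popcount=4 -> skip
r=44=101100 popcount=3 -> KEEP
r=45=101101 popcount=4 -> skip
r=46=101110 popcount=4 -> skip
r=47=101111 popcount=5 -> skip
r=48=110000 popcount=2 -> skip
r=49=110001 popcount=3 -> KEEP
r=50=110010 popcount=3 -> KEEP
r=51=110011 popcount=4 -> skip
r=52=110100 popcount=3 -> KEEP
r=53=110101 popcount=4 -> skip
r=54=110110 popcount=4 -> skip
r=55=110111 popcount=5 -> skip
r=56=111000 popcount=3 -> KEEP
r=57=111001 popcount=4 -> skip
r=58=111010 popcount=4 -> skip
r=59=111011 popcount=5 -> skip
r=60=111100 popcount=4 -> skip
r=61=111101 popcount=5 -> skip
r=62=111110 popcount=5 -> skip
r=63=111111 popcount=6 -> skip
r=64=1000000 popcount=1 -> skip
r=65=1000001 popcount=2 -> skip
r=66=1000010 popcount=2 -> skip
Kept rows: 35 37 38 41 42 44 49 50 52 56

Answer: 35 37 38 41 42 44 49 50 52 56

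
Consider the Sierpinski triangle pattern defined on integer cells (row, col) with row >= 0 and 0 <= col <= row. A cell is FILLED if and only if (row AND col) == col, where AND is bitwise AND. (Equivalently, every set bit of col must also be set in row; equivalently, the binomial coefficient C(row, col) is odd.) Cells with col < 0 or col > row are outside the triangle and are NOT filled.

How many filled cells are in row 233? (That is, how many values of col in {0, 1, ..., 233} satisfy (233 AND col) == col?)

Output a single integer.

233 in binary = 11101001
popcount(233) = number of 1-bits in 11101001 = 5
A col c satisfies (233 AND c) == c iff every set bit of c is also set in 233; each of the 5 set bits of 233 can independently be on or off in c.
count = 2^5 = 32

Answer: 32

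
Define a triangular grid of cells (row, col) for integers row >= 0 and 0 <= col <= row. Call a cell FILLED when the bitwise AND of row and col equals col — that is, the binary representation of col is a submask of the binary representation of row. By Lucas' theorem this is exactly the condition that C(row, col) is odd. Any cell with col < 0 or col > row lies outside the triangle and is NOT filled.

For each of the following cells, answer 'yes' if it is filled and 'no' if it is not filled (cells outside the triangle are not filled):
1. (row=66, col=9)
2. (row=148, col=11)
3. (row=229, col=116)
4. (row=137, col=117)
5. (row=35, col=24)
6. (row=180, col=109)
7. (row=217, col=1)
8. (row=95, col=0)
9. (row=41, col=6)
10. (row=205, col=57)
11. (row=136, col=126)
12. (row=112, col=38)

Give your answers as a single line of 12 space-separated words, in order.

Answer: no no no no no no yes yes no no no no

Derivation:
(66,9): row=0b1000010, col=0b1001, row AND col = 0b0 = 0; 0 != 9 -> empty
(148,11): row=0b10010100, col=0b1011, row AND col = 0b0 = 0; 0 != 11 -> empty
(229,116): row=0b11100101, col=0b1110100, row AND col = 0b1100100 = 100; 100 != 116 -> empty
(137,117): row=0b10001001, col=0b1110101, row AND col = 0b1 = 1; 1 != 117 -> empty
(35,24): row=0b100011, col=0b11000, row AND col = 0b0 = 0; 0 != 24 -> empty
(180,109): row=0b10110100, col=0b1101101, row AND col = 0b100100 = 36; 36 != 109 -> empty
(217,1): row=0b11011001, col=0b1, row AND col = 0b1 = 1; 1 == 1 -> filled
(95,0): row=0b1011111, col=0b0, row AND col = 0b0 = 0; 0 == 0 -> filled
(41,6): row=0b101001, col=0b110, row AND col = 0b0 = 0; 0 != 6 -> empty
(205,57): row=0b11001101, col=0b111001, row AND col = 0b1001 = 9; 9 != 57 -> empty
(136,126): row=0b10001000, col=0b1111110, row AND col = 0b1000 = 8; 8 != 126 -> empty
(112,38): row=0b1110000, col=0b100110, row AND col = 0b100000 = 32; 32 != 38 -> empty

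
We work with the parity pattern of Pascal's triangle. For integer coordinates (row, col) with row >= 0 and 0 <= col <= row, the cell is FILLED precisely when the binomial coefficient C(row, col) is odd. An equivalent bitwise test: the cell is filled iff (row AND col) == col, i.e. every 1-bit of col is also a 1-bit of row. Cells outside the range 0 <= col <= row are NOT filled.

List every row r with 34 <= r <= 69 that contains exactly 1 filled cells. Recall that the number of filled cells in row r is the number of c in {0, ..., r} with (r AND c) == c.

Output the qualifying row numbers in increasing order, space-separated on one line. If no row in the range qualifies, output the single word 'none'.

Answer: none

Derivation:
Row r has 2^popcount(r) filled cells, so we need popcount(r) = log2(1) = 0.
Scan r = 34..69 and keep those with exactly 0 one-bits:
r=34=100010 popcount=2 -> skip
r=35=100011 popcount=3 -> skip
r=36=100100 popcount=2 -> skip
r=37=100101 popcount=3 -> skip
r=38=100110 popcount=3 -> skip
r=39=100111 popcount=4 -> skip
r=40=101000 popcount=2 -> skip
r=41=101001 popcount=3 -> skip
r=42=101010 popcount=3 -> skip
r=43=101011 popcount=4 -> skip
r=44=101100 popcount=3 -> skip
r=45=101101 popcount=4 -> skip
r=46=101110 popcount=4 -> skip
r=47=101111 popcount=5 -> skip
r=48=110000 popcount=2 -> skip
r=49=110001 popcount=3 -> skip
r=50=110010 popcount=3 -> skip
r=51=110011 popcount=4 -> skip
r=52=110100 popcount=3 -> skip
r=53=110101 popcount=4 -> skip
r=54=110110 popcount=4 -> skip
r=55=110111 popcount=5 -> skip
r=56=111000 popcount=3 -> skip
r=57=111001 popcount=4 -> skip
r=58=111010 popcount=4 -> skip
r=59=111011 popcount=5 -> skip
r=60=111100 popcount=4 -> skip
r=61=111101 popcount=5 -> skip
r=62=111110 popcount=5 -> skip
r=63=111111 popcount=6 -> skip
r=64=1000000 popcount=1 -> skip
r=65=1000001 popcount=2 -> skip
r=66=1000010 popcount=2 -> skip
r=67=1000011 popcount=3 -> skip
r=68=1000100 popcount=2 -> skip
r=69=1000101 popcount=3 -> skip
Kept rows: none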